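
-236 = -236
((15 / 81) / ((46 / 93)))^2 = 24025 / 171396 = 0.14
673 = 673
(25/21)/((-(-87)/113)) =2825/1827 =1.55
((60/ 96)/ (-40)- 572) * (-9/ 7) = 329481/ 448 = 735.45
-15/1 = -15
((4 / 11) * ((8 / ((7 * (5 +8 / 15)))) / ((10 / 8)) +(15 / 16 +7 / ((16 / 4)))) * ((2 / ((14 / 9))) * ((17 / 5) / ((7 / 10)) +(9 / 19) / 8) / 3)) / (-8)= -416162667 / 1523205376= -0.27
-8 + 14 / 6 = -17 / 3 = -5.67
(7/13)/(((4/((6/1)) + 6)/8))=42/65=0.65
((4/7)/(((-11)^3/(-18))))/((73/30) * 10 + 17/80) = 17280/54886447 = 0.00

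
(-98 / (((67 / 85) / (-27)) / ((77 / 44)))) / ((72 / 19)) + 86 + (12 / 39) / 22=250828005 / 153296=1636.23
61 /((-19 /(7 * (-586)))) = 250222 /19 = 13169.58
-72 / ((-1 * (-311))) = -72 / 311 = -0.23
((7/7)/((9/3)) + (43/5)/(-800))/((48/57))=73549/192000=0.38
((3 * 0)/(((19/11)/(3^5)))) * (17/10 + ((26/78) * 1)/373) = 0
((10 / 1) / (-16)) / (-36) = 5 / 288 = 0.02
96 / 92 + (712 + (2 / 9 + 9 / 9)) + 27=153442 / 207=741.27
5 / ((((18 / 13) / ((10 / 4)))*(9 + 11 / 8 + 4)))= 130 / 207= 0.63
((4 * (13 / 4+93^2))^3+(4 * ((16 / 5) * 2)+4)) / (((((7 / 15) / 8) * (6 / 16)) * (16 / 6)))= 4974488127427032 / 7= 710641161061004.57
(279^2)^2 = 6059221281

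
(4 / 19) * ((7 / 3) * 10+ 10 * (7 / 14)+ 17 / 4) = 6.86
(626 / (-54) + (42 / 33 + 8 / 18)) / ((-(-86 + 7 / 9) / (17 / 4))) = -49861 / 101244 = -0.49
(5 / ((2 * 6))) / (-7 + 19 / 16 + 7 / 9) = -12 / 145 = -0.08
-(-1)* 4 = 4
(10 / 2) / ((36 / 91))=455 / 36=12.64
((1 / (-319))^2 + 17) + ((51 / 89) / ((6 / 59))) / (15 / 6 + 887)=274004879761 / 16111920891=17.01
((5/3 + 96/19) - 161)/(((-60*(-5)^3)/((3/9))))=-4397/641250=-0.01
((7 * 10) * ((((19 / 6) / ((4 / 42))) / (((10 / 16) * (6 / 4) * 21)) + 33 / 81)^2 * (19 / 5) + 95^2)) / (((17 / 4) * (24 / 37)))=213396527344 / 929475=229588.24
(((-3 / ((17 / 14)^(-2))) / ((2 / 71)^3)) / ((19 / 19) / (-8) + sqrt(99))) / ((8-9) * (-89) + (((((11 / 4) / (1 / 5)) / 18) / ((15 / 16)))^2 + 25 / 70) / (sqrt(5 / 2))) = 1131075710865 / (14 * (1-24 * sqrt(11)) * (10421 * sqrt(10) + 4541670)) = -224.69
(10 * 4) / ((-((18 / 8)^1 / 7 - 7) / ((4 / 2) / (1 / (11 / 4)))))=560 / 17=32.94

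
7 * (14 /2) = 49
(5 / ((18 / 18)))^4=625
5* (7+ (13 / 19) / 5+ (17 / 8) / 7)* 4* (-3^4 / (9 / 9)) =-3206223 / 266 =-12053.47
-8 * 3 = -24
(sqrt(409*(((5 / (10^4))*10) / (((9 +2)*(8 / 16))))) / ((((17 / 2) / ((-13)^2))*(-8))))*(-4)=169*sqrt(4499) / 1870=6.06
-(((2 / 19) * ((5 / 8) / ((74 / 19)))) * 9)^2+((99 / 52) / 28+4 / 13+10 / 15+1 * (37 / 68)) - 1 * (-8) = 3888709003 / 406625856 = 9.56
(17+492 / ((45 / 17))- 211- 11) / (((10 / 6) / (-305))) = 17507 / 5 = 3501.40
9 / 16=0.56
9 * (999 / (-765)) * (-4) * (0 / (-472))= 0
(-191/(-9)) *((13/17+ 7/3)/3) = 30178/1377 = 21.92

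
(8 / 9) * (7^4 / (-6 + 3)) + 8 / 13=-249488 / 351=-710.79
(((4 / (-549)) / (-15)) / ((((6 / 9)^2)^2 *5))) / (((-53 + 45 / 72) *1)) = -6 / 638975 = -0.00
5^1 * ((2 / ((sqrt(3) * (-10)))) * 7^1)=-7 * sqrt(3) / 3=-4.04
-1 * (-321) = 321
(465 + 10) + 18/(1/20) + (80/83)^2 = 5758715/6889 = 835.93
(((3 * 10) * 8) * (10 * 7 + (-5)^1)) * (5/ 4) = 19500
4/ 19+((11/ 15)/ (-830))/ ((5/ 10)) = 24691/ 118275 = 0.21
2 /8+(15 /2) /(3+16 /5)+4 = 677 /124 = 5.46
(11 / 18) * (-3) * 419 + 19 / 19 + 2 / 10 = -23009 / 30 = -766.97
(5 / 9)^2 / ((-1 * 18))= -25 / 1458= -0.02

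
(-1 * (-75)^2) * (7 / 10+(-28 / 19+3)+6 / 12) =-15335.53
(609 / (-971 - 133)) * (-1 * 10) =1015 / 184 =5.52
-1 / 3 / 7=-1 / 21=-0.05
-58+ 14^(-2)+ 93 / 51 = -187163 / 3332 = -56.17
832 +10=842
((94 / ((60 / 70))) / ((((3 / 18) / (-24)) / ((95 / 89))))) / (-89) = 1500240 / 7921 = 189.40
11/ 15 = 0.73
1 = 1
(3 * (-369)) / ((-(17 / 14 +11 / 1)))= 1722 / 19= 90.63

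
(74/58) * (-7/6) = -259/174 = -1.49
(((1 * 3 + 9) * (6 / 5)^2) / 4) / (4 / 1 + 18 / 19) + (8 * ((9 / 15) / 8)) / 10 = 0.93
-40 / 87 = -0.46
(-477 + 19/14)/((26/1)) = -6659/364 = -18.29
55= 55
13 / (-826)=-13 / 826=-0.02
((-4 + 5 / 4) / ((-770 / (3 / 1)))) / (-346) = -3 / 96880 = -0.00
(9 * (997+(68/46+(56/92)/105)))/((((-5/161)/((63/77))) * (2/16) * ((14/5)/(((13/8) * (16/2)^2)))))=-3869165664/55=-70348466.62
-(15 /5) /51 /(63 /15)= -5 /357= -0.01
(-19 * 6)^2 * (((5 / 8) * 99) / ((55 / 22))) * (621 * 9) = 1797707439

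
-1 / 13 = -0.08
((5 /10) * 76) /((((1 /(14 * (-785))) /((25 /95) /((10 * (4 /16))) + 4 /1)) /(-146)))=250308240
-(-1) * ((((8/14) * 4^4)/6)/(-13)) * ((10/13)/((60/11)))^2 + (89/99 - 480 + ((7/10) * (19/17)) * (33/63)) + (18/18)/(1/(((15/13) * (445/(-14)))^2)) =9418325979371/10870799940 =866.39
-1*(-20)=20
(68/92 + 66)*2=3070/23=133.48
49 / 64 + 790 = 50609 / 64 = 790.77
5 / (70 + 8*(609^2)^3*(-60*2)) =-1 / 9795012273121505458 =-0.00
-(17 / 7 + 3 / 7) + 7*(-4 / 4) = -69 / 7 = -9.86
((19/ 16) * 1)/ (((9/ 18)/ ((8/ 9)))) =19/ 9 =2.11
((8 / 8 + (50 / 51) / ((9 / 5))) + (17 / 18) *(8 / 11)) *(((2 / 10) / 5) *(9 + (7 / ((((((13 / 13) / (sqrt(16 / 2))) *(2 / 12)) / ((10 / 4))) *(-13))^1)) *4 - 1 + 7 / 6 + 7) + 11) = 17.83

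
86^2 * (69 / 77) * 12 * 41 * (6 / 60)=125539704 / 385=326077.15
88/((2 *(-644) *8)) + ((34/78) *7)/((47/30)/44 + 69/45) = 67143527/34676824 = 1.94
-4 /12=-0.33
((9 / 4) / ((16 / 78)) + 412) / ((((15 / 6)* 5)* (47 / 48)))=8121 / 235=34.56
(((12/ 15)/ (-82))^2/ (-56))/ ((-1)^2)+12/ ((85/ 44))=62129743/ 10001950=6.21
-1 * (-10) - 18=-8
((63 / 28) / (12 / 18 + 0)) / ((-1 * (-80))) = 27 / 640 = 0.04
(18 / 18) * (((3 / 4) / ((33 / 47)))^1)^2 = 2209 / 1936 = 1.14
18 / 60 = 3 / 10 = 0.30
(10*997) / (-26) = -383.46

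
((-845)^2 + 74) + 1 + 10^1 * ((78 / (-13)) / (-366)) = 43560110 / 61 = 714100.16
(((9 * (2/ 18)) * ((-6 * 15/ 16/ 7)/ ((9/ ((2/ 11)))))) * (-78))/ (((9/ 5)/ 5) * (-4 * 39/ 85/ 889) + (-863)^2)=0.00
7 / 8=0.88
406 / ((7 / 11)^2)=7018 / 7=1002.57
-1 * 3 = -3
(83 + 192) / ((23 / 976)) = 268400 / 23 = 11669.57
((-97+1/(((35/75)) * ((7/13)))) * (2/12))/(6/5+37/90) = -13674/1421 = -9.62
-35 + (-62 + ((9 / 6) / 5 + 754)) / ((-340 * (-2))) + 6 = -190277 / 6800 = -27.98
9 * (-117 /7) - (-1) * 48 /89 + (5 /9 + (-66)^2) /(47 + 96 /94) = -59.17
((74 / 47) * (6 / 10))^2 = 49284 / 55225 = 0.89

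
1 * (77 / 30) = 77 / 30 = 2.57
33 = 33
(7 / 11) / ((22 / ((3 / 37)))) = 21 / 8954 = 0.00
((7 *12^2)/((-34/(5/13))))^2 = 6350400/48841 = 130.02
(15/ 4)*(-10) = -75/ 2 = -37.50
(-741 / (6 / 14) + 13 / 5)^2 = 74511424 / 25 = 2980456.96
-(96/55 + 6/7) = -1002/385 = -2.60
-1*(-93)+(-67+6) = 32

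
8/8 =1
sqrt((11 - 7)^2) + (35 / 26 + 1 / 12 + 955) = 149827 / 156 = 960.43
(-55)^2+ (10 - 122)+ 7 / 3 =8746 / 3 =2915.33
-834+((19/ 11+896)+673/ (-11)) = 2.55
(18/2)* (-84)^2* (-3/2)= -95256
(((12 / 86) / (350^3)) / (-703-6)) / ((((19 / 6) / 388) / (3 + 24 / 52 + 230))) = -0.00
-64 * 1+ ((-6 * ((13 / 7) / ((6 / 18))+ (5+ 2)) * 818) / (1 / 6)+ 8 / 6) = -7775588 / 21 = -370266.10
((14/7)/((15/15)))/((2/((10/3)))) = 10/3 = 3.33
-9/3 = -3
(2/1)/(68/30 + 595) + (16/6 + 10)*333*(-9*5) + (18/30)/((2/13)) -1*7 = -17005355329/89590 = -189813.10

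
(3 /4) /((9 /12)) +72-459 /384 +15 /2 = 10151 /128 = 79.30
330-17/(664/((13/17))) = 219107/664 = 329.98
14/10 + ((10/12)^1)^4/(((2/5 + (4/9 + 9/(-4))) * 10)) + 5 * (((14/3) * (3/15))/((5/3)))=379411/91080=4.17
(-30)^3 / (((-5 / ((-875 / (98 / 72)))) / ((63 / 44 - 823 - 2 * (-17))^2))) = -1823761183668750 / 847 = -2153200925228.75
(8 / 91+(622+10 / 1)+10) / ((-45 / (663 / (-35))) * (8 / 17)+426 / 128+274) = 1080721280 / 468662551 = 2.31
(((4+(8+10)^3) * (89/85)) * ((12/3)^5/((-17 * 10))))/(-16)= 16620928/7225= 2300.47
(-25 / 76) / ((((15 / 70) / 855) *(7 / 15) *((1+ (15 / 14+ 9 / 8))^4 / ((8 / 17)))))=-221276160000 / 17452636577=-12.68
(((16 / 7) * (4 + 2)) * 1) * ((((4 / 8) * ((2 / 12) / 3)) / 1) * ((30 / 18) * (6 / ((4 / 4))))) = 80 / 21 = 3.81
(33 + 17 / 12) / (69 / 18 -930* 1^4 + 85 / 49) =-0.04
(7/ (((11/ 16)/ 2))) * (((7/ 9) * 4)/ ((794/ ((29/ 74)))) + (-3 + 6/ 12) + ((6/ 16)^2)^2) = -9395389297/ 186139008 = -50.48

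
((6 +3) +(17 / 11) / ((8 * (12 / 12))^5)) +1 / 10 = 16400469 / 1802240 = 9.10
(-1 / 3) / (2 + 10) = -1 / 36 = -0.03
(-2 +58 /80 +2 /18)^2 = 1.35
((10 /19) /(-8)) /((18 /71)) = -355 /1368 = -0.26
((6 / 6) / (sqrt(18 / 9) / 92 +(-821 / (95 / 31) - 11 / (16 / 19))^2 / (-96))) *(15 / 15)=-2377780359032881766400 / 1955300404562166810012361 - 31429838766080000 *sqrt(2) / 1955300404562166810012361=-0.00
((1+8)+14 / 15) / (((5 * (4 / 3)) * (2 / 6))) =447 / 100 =4.47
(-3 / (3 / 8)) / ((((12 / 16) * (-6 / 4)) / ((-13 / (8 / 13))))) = -1352 / 9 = -150.22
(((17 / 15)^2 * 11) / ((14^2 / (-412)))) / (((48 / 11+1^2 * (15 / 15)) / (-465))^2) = -38074701797 / 170569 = -223221.70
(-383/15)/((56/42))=-383/20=-19.15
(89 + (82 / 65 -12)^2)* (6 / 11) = 5179374 / 46475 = 111.44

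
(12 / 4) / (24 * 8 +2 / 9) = 27 / 1730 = 0.02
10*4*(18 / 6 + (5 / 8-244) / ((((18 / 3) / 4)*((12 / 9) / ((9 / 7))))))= -85935 / 14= -6138.21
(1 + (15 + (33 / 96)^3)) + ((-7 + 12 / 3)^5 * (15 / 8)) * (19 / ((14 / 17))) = -2407502747 / 229376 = -10495.88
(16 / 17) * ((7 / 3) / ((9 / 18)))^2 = 3136 / 153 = 20.50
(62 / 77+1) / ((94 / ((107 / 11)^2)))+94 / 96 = 58775117 / 21019152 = 2.80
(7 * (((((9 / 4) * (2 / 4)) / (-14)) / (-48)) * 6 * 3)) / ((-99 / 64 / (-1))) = 3 / 22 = 0.14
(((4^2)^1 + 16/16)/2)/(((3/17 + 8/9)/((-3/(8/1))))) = -7803/2608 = -2.99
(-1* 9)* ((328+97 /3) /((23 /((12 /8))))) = -423 /2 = -211.50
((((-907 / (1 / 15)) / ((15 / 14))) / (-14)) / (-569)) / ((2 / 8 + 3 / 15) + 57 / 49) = -888860 / 899589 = -0.99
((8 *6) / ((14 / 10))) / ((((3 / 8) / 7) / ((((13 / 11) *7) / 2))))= 29120 / 11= 2647.27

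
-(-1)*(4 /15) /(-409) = -4 /6135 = -0.00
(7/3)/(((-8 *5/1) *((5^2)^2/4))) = -7/18750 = -0.00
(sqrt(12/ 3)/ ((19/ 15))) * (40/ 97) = 0.65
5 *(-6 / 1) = -30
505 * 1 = 505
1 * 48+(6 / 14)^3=16491 / 343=48.08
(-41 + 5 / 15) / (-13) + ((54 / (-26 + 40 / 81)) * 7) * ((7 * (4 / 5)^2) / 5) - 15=-126654587 / 5035875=-25.15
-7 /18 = -0.39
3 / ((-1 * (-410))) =0.01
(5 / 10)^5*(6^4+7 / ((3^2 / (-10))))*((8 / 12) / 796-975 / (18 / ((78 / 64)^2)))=-570248866847 / 176062464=-3238.90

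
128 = 128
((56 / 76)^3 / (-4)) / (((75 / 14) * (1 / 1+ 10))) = -9604 / 5658675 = -0.00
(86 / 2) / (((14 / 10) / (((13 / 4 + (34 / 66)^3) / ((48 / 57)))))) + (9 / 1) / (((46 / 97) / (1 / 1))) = 52767946739 / 370294848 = 142.50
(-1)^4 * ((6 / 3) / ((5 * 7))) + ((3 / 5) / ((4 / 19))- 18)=-2113 / 140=-15.09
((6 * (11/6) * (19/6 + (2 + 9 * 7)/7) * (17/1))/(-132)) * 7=-8891/72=-123.49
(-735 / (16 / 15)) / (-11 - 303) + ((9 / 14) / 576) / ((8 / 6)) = 1235271 / 562688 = 2.20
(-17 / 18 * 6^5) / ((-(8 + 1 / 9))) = 66096 / 73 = 905.42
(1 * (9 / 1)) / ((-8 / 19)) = -171 / 8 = -21.38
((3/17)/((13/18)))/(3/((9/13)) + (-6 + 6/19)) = -3078/17017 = -0.18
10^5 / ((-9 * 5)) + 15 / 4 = -79865 / 36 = -2218.47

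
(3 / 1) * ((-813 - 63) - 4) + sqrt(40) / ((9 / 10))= -2640 + 20 * sqrt(10) / 9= -2632.97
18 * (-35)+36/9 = -626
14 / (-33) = -14 / 33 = -0.42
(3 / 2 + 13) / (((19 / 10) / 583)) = 84535 / 19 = 4449.21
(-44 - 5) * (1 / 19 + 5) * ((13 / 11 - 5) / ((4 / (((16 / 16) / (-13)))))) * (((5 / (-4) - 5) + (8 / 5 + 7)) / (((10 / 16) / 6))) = -27857088 / 67925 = -410.12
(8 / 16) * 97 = 97 / 2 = 48.50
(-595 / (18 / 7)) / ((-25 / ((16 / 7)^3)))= 34816 / 315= 110.53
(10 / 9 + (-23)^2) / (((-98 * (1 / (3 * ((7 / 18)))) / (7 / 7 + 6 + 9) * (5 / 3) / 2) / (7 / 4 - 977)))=37223342 / 315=118169.34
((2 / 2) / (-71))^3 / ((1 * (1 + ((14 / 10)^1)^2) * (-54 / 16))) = 100 / 357553089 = 0.00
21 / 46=0.46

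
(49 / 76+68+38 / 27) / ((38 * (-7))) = -143747 / 545832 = -0.26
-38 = -38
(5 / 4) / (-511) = -5 / 2044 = -0.00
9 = 9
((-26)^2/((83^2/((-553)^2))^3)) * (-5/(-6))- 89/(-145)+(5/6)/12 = 49277389.13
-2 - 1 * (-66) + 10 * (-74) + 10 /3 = -2018 /3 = -672.67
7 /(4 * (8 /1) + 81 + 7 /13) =91 /1476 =0.06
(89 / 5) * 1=89 / 5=17.80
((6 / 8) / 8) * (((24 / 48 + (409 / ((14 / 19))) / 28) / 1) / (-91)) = -23901 / 1141504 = -0.02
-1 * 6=-6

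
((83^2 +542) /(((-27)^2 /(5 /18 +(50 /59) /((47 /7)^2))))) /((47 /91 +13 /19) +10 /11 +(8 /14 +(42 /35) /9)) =163885309412825 /152578265018904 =1.07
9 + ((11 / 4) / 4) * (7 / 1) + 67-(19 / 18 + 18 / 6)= 11053 / 144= 76.76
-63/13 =-4.85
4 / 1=4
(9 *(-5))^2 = 2025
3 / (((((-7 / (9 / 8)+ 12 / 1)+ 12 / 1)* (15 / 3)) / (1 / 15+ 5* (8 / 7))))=5463 / 28000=0.20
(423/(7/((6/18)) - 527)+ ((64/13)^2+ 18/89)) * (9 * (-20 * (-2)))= 32334511140/3805373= 8497.07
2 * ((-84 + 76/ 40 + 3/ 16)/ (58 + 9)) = -6553/ 2680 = -2.45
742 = 742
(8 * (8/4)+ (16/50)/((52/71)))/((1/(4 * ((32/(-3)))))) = -683776/975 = -701.31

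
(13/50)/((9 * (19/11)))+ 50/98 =220757/418950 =0.53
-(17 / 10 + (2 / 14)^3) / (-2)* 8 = 11682 / 1715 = 6.81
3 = 3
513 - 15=498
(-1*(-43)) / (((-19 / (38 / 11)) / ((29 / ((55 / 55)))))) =-2494 / 11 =-226.73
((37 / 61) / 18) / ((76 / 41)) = 1517 / 83448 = 0.02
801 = 801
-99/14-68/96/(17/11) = -1265/168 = -7.53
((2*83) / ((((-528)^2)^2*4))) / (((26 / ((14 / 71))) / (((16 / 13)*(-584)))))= -42413 / 14571382864896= -0.00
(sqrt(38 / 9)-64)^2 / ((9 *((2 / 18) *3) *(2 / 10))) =184510 / 27-640 *sqrt(38) / 9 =6395.35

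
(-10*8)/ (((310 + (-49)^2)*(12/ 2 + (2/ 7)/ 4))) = -0.00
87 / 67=1.30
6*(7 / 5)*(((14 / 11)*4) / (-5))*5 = -2352 / 55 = -42.76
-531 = -531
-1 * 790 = -790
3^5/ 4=243/ 4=60.75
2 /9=0.22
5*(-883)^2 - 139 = 3898306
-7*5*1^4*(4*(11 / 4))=-385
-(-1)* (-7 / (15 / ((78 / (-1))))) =182 / 5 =36.40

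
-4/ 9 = -0.44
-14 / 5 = -2.80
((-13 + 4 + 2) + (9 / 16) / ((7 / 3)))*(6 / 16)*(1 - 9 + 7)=2271 / 896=2.53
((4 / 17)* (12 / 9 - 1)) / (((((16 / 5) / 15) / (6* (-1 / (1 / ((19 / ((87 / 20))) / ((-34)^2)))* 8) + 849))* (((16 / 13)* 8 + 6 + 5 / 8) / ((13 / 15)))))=12022573810 / 732189303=16.42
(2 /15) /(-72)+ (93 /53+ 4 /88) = 566147 /314820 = 1.80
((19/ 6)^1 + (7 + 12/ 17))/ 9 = 1109/ 918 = 1.21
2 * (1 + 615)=1232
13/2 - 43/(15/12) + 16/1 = -119/10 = -11.90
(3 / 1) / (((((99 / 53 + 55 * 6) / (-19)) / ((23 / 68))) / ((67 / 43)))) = -1551787 / 17143412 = -0.09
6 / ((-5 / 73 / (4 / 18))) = -292 / 15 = -19.47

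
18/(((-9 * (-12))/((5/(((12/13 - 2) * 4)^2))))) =845/18816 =0.04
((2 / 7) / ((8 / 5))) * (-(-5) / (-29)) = -25 / 812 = -0.03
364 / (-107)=-364 / 107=-3.40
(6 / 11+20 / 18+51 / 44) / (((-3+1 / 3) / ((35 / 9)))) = -39025 / 9504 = -4.11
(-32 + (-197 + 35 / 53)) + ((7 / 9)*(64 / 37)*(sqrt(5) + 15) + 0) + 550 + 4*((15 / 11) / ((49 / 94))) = 448*sqrt(5) / 333 + 1117134992 / 3170937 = 355.31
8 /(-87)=-8 /87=-0.09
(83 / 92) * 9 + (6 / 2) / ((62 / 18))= 25641 / 2852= 8.99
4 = 4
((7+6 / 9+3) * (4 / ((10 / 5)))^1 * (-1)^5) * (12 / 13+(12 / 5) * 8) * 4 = -111616 / 65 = -1717.17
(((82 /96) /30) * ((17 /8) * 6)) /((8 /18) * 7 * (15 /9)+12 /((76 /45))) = 119187 /4035200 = 0.03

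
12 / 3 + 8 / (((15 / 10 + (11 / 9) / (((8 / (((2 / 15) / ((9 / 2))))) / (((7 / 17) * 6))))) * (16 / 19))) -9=26770 / 20809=1.29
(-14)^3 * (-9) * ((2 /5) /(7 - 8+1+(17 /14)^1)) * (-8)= -5531904 /85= -65081.22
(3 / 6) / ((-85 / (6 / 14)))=-3 / 1190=-0.00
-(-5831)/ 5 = 5831/ 5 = 1166.20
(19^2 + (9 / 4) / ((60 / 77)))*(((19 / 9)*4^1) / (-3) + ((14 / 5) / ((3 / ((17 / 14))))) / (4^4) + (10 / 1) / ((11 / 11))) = 7233297503 / 2764800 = 2616.21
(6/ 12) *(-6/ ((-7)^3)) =3/ 343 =0.01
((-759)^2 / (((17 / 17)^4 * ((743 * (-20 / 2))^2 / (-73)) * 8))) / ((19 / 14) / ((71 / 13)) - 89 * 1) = 20900794761 / 19480484292400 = 0.00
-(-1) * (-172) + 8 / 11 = -1884 / 11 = -171.27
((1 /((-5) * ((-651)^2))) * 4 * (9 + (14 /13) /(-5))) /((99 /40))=-18272 /2727159435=-0.00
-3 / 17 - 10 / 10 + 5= 65 / 17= 3.82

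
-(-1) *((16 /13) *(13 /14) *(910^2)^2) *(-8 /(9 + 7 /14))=-659969549473.68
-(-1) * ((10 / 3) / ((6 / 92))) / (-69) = -20 / 27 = -0.74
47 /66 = 0.71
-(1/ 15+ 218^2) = -712861/ 15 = -47524.07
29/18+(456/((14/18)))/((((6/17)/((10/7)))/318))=665588141/882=754635.08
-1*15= -15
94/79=1.19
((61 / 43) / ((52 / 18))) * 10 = 2745 / 559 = 4.91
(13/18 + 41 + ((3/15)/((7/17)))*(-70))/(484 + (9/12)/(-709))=197102/12353589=0.02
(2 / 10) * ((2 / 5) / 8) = 1 / 100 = 0.01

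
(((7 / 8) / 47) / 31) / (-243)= -7 / 2832408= -0.00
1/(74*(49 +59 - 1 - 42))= 1/4810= 0.00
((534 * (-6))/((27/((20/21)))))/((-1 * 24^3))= 445/54432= 0.01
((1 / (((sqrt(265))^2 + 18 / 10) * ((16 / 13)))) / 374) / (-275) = -13 / 439046080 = -0.00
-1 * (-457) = 457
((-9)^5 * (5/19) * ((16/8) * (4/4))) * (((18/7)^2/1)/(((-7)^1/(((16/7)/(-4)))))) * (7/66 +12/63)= -17473780080/3512663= -4974.51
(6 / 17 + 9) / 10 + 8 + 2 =1859 / 170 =10.94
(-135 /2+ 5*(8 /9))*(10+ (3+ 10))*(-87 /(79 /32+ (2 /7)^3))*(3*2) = 8309325920 /27353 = 303781.15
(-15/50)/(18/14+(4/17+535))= -119/212820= -0.00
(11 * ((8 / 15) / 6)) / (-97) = -44 / 4365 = -0.01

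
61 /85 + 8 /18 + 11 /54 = 6269 /4590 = 1.37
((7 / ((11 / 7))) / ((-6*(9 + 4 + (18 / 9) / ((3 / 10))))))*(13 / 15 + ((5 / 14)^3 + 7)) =-325667 / 1090320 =-0.30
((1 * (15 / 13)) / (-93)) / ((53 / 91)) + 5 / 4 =8075 / 6572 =1.23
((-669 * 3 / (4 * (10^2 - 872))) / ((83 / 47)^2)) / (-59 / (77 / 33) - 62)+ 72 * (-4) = -79647640911 / 276552016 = -288.00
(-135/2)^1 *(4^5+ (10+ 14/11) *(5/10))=-69500.45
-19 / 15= -1.27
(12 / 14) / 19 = 6 / 133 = 0.05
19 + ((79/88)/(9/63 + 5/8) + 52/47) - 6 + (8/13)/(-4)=4370208/289003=15.12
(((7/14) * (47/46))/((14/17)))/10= 799/12880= 0.06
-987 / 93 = -329 / 31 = -10.61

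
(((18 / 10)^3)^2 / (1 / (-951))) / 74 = -505400391 / 1156250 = -437.10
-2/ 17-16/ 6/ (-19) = 22/ 969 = 0.02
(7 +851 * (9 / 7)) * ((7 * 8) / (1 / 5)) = 308320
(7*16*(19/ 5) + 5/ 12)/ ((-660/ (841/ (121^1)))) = -21496801/ 4791600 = -4.49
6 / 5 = 1.20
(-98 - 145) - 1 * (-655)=412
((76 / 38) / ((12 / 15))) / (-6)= -5 / 12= -0.42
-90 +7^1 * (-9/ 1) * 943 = -59499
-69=-69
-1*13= -13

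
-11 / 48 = -0.23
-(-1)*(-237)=-237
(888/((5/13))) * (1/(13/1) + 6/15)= 27528/25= 1101.12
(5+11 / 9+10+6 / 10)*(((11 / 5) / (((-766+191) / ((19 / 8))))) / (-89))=158213 / 92115000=0.00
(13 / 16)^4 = 28561 / 65536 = 0.44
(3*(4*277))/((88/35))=29085/22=1322.05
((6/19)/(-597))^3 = -8/54053028541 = -0.00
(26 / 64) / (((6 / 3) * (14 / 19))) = 247 / 896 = 0.28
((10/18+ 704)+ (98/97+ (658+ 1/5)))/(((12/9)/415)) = 247042777/582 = 424472.13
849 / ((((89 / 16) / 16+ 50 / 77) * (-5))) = -5578496 / 32755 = -170.31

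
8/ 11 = 0.73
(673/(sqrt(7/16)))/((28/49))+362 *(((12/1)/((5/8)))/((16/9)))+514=673 *sqrt(7)+22118/5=6204.19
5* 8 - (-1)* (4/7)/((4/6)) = 286/7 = 40.86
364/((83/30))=131.57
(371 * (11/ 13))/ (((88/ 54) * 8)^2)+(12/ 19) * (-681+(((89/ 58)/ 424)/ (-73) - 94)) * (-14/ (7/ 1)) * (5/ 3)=509900924008041/ 312166519808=1633.43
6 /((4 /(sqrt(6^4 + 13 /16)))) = 3 * sqrt(20749) /8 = 54.02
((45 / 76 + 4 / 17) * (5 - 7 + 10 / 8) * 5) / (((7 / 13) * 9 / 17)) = -69485 / 6384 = -10.88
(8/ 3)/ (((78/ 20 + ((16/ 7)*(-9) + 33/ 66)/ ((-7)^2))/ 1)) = 6860/ 8979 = 0.76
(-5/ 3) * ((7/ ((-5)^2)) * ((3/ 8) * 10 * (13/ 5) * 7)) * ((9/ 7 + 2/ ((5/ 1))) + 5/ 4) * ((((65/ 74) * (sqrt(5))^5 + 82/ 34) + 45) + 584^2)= -108439673979/ 3400 - 2431065 * sqrt(5)/ 1184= -31898613.00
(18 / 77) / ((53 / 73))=1314 / 4081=0.32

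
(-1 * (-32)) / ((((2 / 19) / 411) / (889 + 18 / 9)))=111325104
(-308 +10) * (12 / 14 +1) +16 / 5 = -19258 / 35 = -550.23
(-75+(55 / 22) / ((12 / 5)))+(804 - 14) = 17185 / 24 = 716.04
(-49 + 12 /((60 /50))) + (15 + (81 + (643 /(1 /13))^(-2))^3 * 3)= 543870778461716030980504329600 /341134742086287359973841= 1594299.00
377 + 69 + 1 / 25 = 11151 / 25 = 446.04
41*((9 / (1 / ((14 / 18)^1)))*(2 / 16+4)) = 1183.88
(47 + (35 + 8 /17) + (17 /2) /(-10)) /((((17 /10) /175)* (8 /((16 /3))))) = 4856425 /867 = 5601.41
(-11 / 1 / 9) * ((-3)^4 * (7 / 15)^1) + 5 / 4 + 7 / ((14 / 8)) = -819 / 20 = -40.95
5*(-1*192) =-960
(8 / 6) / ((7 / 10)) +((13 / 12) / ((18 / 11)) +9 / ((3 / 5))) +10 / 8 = 28451 / 1512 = 18.82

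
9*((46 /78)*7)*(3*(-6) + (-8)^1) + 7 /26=-25109 /26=-965.73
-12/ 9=-4/ 3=-1.33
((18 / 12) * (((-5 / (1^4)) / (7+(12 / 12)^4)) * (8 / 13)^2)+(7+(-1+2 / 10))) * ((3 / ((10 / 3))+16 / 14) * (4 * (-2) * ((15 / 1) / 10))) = -325974 / 2275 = -143.29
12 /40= 3 /10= 0.30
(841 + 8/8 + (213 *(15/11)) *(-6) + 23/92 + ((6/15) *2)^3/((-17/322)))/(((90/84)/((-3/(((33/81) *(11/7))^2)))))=21279344014719/3422333750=6217.79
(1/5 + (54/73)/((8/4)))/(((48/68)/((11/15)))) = 9724/16425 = 0.59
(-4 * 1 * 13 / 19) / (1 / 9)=-468 / 19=-24.63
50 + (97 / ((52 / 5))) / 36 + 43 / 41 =3937981 / 76752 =51.31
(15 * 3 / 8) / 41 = 45 / 328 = 0.14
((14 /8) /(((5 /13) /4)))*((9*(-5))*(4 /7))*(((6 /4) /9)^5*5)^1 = -65 /216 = -0.30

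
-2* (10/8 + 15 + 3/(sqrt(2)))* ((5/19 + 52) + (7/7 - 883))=47295* sqrt(2)/19 + 1024725/38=30486.72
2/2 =1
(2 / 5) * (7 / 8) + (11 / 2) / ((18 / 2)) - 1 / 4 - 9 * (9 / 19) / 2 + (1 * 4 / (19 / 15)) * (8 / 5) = 3.63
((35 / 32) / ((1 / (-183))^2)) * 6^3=31647105 / 4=7911776.25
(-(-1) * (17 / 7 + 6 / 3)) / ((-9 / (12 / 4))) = -31 / 21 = -1.48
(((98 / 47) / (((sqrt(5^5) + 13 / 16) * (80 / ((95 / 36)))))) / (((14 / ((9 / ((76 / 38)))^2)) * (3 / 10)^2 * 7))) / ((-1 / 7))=43225 / 150368228 - 332500 * sqrt(5) / 37592057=-0.02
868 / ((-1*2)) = -434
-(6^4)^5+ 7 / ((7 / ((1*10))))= -3656158440062966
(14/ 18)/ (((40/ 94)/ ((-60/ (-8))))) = 329/ 24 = 13.71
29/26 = 1.12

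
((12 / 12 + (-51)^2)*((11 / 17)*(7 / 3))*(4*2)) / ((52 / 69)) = 9216284 / 221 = 41702.64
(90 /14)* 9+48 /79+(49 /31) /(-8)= 7990991 /137144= 58.27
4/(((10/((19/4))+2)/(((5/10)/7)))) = 0.07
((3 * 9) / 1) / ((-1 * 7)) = -27 / 7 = -3.86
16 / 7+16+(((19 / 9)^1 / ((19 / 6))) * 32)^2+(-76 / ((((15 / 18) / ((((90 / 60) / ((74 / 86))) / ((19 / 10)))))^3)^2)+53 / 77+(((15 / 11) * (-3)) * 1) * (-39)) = 2193647143108941763574 / 4402623868749754263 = 498.26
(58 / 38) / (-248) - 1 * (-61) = 287403 / 4712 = 60.99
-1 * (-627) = 627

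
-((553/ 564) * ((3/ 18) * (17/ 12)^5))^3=-484071166220418387586369961/ 597048695543811314414518272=-0.81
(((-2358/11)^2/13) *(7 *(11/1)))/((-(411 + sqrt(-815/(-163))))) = -3999147957/6038747 + 9730287 *sqrt(5)/6038747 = -658.64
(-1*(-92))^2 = 8464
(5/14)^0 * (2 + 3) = 5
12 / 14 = 6 / 7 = 0.86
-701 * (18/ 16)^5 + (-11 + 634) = -20978885/ 32768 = -640.22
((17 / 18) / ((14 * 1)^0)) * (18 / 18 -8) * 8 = -52.89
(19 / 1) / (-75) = -19 / 75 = -0.25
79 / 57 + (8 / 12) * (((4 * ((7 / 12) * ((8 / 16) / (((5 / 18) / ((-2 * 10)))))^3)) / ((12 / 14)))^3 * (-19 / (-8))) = -184901503364702129 / 57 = -3243886023942142.61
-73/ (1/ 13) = -949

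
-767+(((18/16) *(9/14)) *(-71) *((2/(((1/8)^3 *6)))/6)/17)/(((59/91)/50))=-7414901/1003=-7392.72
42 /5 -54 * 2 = -498 /5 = -99.60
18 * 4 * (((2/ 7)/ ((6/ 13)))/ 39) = 8/ 7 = 1.14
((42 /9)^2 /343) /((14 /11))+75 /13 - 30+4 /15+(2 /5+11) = -71744 /5733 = -12.51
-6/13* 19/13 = -0.67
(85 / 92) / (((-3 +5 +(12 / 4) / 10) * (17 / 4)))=50 / 529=0.09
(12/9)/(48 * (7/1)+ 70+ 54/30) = 20/6117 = 0.00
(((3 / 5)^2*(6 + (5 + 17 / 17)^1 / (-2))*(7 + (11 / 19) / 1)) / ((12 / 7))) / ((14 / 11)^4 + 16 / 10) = 8301447 / 7343690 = 1.13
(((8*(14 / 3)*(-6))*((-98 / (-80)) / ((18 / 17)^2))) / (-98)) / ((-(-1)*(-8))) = -2023 / 6480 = -0.31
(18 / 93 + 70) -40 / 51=109736 / 1581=69.41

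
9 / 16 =0.56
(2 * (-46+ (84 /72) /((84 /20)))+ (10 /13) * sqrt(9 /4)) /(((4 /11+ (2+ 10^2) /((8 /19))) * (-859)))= 464816 /1072869525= 0.00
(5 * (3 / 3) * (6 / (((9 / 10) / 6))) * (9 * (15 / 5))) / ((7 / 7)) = 5400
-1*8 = -8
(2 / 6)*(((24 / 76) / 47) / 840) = 0.00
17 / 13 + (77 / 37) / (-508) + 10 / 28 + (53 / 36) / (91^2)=581672450 / 350211771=1.66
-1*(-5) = 5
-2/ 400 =-1/ 200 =-0.00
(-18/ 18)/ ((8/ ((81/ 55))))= -81/ 440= -0.18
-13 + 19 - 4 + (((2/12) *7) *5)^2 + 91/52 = 340/9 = 37.78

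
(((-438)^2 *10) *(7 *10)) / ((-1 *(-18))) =7460600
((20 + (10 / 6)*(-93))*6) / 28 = -405 / 14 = -28.93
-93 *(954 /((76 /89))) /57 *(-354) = 645262.08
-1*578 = -578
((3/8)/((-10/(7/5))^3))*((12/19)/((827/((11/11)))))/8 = -3087/31426000000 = -0.00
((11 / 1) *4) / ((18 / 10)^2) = 1100 / 81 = 13.58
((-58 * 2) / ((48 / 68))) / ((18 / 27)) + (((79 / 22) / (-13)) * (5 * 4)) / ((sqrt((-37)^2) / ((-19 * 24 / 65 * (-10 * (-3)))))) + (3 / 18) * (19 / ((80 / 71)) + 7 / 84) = -21022999619 / 99047520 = -212.25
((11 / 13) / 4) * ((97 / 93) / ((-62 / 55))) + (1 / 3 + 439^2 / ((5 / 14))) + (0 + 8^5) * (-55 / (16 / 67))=-3501668498099 / 499720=-7007261.06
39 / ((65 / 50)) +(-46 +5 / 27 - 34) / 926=747905 / 25002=29.91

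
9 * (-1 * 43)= -387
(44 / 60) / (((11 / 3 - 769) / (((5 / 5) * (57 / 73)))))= -627 / 838040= -0.00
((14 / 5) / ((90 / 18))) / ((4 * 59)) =7 / 2950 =0.00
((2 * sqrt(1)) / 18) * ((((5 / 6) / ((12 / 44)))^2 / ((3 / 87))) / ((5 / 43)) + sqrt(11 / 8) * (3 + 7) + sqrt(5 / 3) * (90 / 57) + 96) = 10 * sqrt(15) / 171 + 5 * sqrt(22) / 18 + 785539 / 2916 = 270.92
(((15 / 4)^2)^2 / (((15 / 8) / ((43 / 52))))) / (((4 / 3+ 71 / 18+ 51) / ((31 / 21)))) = 13496625 / 5899712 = 2.29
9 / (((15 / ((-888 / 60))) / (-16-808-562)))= 307692 / 25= 12307.68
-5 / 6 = -0.83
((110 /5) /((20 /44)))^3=14172488 /125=113379.90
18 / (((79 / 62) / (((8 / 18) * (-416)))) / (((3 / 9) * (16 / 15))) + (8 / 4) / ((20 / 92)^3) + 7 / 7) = 1238016000 / 13456726139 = 0.09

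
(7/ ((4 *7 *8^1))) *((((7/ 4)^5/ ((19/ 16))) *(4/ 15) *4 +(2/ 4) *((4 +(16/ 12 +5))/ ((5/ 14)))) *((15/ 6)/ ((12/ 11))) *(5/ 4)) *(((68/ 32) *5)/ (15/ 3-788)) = -155672825/ 4387405824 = -0.04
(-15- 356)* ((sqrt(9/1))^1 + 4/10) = -6307/5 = -1261.40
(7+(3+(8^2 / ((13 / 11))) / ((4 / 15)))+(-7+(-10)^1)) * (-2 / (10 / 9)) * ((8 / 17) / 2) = -91764 / 1105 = -83.04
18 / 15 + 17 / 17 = 2.20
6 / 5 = 1.20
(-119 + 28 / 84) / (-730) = 0.16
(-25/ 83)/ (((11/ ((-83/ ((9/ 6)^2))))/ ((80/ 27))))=8000/ 2673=2.99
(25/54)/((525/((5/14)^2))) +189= 42007921/222264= 189.00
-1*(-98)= 98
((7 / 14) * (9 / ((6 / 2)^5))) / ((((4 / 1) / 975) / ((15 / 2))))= 33.85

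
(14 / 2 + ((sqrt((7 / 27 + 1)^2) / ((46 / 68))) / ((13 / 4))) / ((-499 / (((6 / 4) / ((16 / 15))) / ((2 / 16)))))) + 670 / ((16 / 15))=2274224603 / 3580824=635.11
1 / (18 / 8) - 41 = -365 / 9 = -40.56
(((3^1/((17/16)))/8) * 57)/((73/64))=21888/1241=17.64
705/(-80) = -141/16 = -8.81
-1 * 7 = -7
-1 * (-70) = 70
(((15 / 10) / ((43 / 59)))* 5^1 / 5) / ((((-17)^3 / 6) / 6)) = -3186 / 211259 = -0.02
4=4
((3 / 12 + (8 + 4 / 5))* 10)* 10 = 905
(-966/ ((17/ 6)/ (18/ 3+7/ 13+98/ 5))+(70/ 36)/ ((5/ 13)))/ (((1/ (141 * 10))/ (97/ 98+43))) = -1709245336209/ 3094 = -552438699.49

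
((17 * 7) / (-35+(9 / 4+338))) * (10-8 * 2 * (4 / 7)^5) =3438216 / 977207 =3.52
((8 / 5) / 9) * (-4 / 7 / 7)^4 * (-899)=-1841152 / 259416045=-0.01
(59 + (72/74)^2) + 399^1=628298/1369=458.95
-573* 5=-2865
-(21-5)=-16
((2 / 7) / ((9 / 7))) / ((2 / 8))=8 / 9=0.89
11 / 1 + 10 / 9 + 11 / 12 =469 / 36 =13.03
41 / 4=10.25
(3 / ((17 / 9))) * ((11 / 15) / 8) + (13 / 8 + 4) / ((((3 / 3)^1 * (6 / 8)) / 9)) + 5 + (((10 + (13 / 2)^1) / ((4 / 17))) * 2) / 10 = 7367 / 85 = 86.67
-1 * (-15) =15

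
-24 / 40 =-3 / 5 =-0.60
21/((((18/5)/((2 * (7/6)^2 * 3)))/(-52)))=-22295/9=-2477.22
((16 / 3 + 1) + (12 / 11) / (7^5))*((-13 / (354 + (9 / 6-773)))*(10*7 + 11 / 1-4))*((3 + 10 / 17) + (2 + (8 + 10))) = 36623399774 / 102246585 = 358.19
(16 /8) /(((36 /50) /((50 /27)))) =5.14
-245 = -245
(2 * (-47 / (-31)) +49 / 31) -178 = -5375 / 31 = -173.39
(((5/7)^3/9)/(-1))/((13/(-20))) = 2500/40131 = 0.06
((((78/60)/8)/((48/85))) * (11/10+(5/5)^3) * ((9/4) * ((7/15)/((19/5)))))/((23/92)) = 0.67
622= 622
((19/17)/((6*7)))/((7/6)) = 19/833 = 0.02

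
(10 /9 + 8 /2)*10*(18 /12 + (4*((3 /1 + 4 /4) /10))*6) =1702 /3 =567.33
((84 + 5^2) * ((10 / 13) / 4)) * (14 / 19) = 3815 / 247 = 15.45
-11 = -11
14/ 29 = 0.48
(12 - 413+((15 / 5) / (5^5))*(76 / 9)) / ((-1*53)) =3759299 / 496875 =7.57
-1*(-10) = 10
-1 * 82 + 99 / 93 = -2509 / 31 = -80.94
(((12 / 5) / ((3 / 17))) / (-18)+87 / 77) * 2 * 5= 2594 / 693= 3.74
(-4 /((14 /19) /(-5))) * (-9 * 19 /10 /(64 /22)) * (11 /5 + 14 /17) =-482.40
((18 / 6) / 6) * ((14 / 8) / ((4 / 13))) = 91 / 32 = 2.84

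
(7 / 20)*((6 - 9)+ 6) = 21 / 20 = 1.05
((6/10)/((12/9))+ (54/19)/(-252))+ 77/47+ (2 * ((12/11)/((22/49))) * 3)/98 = 2.23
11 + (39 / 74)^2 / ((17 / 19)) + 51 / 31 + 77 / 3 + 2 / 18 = 1006009061 / 25972668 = 38.73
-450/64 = -225/32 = -7.03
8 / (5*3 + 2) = 0.47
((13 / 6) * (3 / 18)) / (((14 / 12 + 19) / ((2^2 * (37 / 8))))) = 481 / 1452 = 0.33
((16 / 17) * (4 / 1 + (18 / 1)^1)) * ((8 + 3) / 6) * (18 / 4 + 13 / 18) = 90992 / 459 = 198.24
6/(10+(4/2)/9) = 27/46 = 0.59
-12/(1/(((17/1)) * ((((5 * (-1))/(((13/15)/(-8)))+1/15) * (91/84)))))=-153221/15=-10214.73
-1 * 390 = -390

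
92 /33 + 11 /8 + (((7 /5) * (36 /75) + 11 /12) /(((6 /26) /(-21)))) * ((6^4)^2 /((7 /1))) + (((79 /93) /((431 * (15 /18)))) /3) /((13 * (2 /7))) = -198830196960971269 /5731869000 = -34688545.21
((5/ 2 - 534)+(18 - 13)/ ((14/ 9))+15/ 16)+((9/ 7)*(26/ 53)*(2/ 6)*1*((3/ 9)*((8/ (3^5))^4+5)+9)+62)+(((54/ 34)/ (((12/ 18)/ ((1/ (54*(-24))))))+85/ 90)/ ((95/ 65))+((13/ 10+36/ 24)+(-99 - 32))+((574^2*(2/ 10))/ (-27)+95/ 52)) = -2632819057637104025297/ 869090217060068640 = -3029.40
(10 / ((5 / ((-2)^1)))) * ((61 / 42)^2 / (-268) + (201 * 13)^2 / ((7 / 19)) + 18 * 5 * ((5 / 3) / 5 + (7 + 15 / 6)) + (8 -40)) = -8761687190231 / 118188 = -74133475.40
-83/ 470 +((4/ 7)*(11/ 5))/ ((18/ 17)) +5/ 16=313441/ 236880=1.32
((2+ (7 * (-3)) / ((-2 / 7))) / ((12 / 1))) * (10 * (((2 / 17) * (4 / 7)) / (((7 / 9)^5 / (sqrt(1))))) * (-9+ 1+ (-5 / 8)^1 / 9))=-137048355 / 1142876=-119.92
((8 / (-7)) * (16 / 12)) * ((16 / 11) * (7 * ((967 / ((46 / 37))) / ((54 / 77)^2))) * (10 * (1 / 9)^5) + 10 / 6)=-139200244640 / 20791566243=-6.70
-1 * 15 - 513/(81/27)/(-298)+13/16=-32455/2384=-13.61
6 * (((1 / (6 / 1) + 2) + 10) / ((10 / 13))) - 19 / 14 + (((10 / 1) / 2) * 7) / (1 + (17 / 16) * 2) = 3666 / 35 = 104.74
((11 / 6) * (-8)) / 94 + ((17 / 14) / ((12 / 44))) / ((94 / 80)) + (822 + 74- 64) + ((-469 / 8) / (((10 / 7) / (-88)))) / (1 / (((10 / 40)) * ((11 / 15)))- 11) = 111030859 / 602070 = 184.42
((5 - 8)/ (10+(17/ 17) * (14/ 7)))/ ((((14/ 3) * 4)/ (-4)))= 3/ 56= 0.05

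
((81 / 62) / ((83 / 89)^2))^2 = 411651843201 / 182429785924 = 2.26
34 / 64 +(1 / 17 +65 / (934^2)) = 70015409 / 118640416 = 0.59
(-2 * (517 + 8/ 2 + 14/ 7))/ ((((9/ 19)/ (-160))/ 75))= 79496000/ 3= 26498666.67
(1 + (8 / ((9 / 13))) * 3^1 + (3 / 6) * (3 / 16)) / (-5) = -3433 / 480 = -7.15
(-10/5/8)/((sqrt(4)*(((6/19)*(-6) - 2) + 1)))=19/440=0.04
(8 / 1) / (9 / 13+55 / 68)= 5.33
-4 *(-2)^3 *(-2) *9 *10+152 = -5608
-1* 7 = -7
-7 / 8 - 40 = -327 / 8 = -40.88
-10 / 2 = -5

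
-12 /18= -2 /3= -0.67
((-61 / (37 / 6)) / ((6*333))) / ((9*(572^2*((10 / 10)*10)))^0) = -61 / 12321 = -0.00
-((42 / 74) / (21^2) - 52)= 40403 / 777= 52.00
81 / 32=2.53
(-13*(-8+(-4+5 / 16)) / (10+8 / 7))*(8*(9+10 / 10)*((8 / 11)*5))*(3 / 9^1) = 11900 / 9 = 1322.22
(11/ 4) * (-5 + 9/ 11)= -11.50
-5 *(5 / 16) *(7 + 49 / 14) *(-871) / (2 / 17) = 7773675 / 64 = 121463.67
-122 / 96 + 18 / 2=371 / 48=7.73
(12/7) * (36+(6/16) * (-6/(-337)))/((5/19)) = 2766609/11795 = 234.56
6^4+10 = 1306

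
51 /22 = 2.32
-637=-637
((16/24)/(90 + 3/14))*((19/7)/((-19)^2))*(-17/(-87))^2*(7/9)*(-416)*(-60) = 67325440/1634699637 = 0.04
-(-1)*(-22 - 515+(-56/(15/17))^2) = 785479/225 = 3491.02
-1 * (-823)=823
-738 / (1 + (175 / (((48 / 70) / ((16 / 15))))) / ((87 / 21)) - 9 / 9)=-96309 / 8575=-11.23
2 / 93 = 0.02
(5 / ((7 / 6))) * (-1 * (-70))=300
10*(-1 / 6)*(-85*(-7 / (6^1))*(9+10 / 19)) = -538475 / 342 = -1574.49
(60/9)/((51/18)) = 40/17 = 2.35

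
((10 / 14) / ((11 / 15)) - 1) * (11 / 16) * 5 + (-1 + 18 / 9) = 51 / 56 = 0.91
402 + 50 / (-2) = 377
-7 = -7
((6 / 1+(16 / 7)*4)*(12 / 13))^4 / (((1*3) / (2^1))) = 1745248149504 / 68574961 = 25450.22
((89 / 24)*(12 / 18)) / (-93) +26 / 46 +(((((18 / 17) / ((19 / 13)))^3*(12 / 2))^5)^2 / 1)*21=11660675863799877855232402754759333522711509897206423691957240308940281447046332745757 / 145408219052092736400999739988941033829649259964181933582601154099677590367634796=80192.69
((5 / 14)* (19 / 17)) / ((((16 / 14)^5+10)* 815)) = 45619 / 1113044196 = 0.00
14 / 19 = 0.74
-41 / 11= -3.73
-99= -99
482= 482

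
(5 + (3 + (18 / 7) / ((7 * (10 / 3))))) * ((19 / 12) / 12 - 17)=-689489 / 5040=-136.80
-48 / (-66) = 8 / 11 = 0.73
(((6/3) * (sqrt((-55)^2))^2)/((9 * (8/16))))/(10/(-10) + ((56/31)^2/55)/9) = -639545500/472559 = -1353.37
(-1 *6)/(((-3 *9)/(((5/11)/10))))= 1/99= 0.01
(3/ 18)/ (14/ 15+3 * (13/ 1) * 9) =5/ 10558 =0.00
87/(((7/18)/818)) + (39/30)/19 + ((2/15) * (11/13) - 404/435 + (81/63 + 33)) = 91773986839/501410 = 183031.82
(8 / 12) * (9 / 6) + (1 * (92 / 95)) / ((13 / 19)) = 157 / 65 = 2.42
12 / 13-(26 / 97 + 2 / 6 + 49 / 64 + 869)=-210502807 / 242112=-869.44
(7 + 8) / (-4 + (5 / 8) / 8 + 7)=960 / 197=4.87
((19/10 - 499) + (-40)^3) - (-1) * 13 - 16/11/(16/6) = -7093311/110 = -64484.65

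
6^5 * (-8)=-62208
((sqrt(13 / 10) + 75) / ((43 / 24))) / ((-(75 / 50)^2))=-800 / 43 - 16 * sqrt(130) / 645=-18.89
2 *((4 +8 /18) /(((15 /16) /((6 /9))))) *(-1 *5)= -2560 /81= -31.60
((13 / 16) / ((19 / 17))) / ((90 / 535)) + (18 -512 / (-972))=3375685 / 147744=22.85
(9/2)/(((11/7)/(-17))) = -1071/22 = -48.68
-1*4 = -4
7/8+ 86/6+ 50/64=1535/96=15.99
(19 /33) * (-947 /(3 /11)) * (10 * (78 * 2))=-9356360 /3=-3118786.67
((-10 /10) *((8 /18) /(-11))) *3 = 4 /33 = 0.12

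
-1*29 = -29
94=94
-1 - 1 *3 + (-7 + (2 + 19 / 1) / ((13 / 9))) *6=536 / 13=41.23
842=842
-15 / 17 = -0.88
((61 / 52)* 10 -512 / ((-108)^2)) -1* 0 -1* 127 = -2185645 / 18954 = -115.31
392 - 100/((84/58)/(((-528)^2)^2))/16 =-335401047379.43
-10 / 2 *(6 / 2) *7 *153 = -16065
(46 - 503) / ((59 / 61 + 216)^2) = -1700497 / 175165225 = -0.01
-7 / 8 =-0.88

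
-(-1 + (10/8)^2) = -9/16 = -0.56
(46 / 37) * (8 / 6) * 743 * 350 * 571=246143181.98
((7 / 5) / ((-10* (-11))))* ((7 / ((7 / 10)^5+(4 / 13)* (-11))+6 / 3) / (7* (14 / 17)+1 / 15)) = -131551287 / 341984713565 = -0.00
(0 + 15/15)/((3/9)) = 3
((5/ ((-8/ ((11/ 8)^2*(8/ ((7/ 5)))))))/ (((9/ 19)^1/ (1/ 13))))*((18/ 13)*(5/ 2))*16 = -287375/ 4732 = -60.73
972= 972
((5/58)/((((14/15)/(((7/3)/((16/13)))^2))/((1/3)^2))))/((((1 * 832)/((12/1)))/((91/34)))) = 207025/145391616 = 0.00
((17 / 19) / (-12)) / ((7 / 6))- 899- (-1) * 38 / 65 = -898.48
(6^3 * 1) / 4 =54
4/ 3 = 1.33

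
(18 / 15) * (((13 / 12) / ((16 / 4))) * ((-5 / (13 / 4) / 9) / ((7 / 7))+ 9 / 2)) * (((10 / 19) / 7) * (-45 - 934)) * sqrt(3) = -991727 * sqrt(3) / 9576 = -179.38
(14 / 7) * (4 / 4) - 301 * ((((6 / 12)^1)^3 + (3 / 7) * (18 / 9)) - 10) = 21731 / 8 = 2716.38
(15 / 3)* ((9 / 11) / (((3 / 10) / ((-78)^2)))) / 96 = 38025 / 44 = 864.20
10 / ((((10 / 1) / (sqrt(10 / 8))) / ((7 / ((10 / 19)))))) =133 * sqrt(5) / 20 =14.87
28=28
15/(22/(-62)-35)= -465/1096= -0.42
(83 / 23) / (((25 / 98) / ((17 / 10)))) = 69139 / 2875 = 24.05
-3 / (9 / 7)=-2.33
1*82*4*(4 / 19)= 1312 / 19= 69.05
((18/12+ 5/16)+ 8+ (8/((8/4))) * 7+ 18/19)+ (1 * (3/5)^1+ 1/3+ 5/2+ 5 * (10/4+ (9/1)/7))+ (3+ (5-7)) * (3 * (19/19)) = 2046767/31920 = 64.12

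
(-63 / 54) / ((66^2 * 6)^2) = -7 / 4098542976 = -0.00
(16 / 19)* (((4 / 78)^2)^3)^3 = 4194304 / 827783046288405322310845981539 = 0.00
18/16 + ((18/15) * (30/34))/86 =6651/5848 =1.14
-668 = -668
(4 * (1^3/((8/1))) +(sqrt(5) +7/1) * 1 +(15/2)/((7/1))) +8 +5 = sqrt(5) +151/7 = 23.81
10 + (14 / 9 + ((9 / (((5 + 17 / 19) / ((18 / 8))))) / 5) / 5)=1178651 / 100800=11.69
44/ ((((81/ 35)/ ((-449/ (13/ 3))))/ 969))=-223341580/ 117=-1908902.39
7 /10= 0.70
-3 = -3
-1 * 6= -6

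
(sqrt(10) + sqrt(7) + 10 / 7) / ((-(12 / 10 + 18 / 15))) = -5 * sqrt(10) / 12 - 5 * sqrt(7) / 12 - 25 / 42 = -3.02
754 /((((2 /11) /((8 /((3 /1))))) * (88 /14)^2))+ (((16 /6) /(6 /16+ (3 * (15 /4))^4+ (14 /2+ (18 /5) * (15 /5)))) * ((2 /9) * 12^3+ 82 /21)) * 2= 7966533925697 /28449575154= 280.02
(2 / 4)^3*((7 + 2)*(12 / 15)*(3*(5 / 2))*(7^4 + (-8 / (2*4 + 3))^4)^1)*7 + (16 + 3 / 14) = 46519539265 / 409948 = 113476.68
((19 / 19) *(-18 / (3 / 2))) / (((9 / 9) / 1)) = -12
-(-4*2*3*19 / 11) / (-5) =-456 / 55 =-8.29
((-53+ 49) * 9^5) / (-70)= 118098 / 35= 3374.23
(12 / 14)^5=7776 / 16807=0.46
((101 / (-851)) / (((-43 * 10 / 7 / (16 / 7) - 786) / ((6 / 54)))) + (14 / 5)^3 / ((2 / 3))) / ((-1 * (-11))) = 205003560332 / 68483905875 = 2.99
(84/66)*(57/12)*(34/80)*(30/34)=399/176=2.27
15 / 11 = 1.36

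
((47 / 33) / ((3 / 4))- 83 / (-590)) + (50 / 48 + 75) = 18242923 / 233640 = 78.08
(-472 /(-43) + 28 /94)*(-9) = -205074 /2021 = -101.47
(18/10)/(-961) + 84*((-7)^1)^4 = 969091611/4805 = 201684.00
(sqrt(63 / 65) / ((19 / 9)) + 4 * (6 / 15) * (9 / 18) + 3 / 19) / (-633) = -91 / 60135- 9 * sqrt(455) / 260585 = -0.00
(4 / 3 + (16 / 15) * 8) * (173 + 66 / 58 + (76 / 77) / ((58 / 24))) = 57684776 / 33495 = 1722.19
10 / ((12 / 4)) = 10 / 3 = 3.33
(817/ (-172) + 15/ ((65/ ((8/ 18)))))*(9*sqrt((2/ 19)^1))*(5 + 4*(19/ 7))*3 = -724275*sqrt(38)/ 6916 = -645.57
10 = 10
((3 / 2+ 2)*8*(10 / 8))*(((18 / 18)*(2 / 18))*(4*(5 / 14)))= 50 / 9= 5.56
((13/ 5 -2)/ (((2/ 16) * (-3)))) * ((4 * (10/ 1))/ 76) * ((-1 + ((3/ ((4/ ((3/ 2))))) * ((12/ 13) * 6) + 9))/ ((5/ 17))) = -10064/ 247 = -40.74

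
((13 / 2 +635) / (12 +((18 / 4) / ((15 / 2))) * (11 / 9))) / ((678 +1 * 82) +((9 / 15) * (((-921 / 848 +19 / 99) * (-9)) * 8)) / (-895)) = 50208761625 / 757380092609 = 0.07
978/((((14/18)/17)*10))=74817/35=2137.63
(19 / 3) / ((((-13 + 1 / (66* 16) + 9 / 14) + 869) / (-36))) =-1685376 / 6332311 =-0.27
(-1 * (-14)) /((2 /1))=7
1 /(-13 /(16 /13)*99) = -16 /16731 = -0.00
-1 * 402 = -402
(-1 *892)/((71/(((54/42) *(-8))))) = 64224/497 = 129.22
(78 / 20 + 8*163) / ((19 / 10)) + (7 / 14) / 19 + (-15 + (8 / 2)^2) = 26197 / 38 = 689.39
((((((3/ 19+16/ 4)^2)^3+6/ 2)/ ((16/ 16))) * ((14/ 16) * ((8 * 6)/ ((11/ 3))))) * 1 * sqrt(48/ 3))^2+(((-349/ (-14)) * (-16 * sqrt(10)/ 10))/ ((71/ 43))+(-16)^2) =15027624358200974943881481472/ 267811105207005481 - 60028 * sqrt(10)/ 2485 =56112775182.07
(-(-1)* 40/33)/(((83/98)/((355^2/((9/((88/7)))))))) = 251937.53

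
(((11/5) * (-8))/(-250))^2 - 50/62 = -9705609/12109375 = -0.80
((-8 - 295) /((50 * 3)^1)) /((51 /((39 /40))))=-1313 /34000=-0.04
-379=-379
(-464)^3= -99897344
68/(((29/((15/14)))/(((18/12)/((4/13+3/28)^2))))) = 14479920/661229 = 21.90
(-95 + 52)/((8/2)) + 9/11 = -437/44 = -9.93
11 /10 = 1.10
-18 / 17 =-1.06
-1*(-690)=690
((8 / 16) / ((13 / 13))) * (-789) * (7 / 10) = -5523 / 20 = -276.15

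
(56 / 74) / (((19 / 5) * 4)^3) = 875 / 4060528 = 0.00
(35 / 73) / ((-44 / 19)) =-665 / 3212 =-0.21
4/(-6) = -2/3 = -0.67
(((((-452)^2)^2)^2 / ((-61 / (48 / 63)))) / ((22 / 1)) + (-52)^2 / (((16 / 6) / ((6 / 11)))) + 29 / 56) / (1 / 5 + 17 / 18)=-1672548466812632031305625 / 1935164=-864292879989826201.45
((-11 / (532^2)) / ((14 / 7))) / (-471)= 11 / 266608608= 0.00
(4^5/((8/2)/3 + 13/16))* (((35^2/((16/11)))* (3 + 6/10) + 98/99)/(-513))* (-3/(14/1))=604.55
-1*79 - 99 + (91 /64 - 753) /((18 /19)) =-1118975 /1152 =-971.33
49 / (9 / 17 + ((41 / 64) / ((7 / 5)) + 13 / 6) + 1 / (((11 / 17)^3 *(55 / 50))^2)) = 239985913941312 / 70595146821655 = 3.40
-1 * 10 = -10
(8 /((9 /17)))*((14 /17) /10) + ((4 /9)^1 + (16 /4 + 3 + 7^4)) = 108436 /45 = 2409.69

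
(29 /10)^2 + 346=35441 /100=354.41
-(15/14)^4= -1.32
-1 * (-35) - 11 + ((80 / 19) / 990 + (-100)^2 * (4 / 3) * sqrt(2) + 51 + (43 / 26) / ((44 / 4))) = 3675511 / 48906 + 40000 * sqrt(2) / 3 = 18931.34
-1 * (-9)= 9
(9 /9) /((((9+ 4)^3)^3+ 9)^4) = 1 /12646218595661545769372529486666489941776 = 0.00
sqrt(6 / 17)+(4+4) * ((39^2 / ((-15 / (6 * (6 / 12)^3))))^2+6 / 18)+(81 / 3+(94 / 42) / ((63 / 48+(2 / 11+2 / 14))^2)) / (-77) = sqrt(102) / 17+2174221775411269 / 46988737950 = 46271.72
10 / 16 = 5 / 8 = 0.62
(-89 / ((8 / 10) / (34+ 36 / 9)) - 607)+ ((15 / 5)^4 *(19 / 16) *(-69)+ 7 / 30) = -2753089 / 240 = -11471.20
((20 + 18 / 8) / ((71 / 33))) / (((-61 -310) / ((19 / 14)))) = -55803 / 1475096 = -0.04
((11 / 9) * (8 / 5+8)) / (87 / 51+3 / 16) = 47872 / 7725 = 6.20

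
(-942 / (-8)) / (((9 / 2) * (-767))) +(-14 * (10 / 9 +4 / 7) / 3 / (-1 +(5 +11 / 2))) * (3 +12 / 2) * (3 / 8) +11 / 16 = -1494203 / 699504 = -2.14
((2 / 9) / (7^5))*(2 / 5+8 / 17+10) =88 / 612255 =0.00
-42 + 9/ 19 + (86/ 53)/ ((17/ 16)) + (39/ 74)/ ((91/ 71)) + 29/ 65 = -22561189977/ 576396730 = -39.14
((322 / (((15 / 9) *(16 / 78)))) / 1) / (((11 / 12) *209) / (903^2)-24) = -46079577999 / 1174177465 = -39.24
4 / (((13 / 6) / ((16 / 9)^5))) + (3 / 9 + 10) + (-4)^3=-20.88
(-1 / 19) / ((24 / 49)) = -49 / 456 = -0.11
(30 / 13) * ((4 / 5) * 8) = 14.77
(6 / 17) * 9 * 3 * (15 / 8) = 1215 / 68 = 17.87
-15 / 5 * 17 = -51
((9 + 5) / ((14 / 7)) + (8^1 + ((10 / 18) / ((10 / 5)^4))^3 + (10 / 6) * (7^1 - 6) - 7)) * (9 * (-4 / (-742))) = 28864637 / 61544448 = 0.47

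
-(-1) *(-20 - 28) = -48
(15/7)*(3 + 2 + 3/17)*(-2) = -22.18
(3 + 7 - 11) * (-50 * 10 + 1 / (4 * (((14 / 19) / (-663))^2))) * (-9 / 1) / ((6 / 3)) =1424631681 / 1568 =908566.12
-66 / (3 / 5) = -110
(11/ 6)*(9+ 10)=209/ 6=34.83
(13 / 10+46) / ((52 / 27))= 12771 / 520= 24.56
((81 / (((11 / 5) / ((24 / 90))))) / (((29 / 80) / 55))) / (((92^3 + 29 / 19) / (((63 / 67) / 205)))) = 10342080 / 1178622130963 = 0.00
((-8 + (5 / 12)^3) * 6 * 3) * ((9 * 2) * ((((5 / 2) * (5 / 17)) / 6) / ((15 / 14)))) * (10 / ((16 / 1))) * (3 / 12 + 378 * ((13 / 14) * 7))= -23563307425 / 52224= -451196.91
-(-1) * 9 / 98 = 9 / 98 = 0.09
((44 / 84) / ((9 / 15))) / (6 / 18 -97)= -0.01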